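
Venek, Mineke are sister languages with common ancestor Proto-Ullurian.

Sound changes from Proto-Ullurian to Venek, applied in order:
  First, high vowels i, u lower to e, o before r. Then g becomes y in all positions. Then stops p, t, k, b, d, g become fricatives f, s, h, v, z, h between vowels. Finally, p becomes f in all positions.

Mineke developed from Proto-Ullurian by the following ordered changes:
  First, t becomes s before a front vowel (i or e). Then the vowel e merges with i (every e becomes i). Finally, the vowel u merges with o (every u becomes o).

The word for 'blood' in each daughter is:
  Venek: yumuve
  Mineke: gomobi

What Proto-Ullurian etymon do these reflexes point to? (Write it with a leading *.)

Position 5: Venek has v, Mineke has b. Mineke preserves b here (none of its changes turn any other segment into b), so the proto-segment is *b.
Position 1: Venek has y, Mineke has g. Mineke preserves g here (none of its changes turn any other segment into g), so the proto-segment is *g.
Verify the candidate proto-form against each daughter:
Venek: *gumube
  gumube (rule 1 does not apply)
  gumube → yumube   [unconditioned shift]
  yumube → yumuve   [intervocalic lenition]
  yumuve (rule 4 does not apply)
  giving Venek yumuve.
Mineke: *gumube > gumubi > gomobi  (by vowel merger, vowel merger)
No other proto-form is consistent with every reflex, so the reconstruction is *gumube.

*gumube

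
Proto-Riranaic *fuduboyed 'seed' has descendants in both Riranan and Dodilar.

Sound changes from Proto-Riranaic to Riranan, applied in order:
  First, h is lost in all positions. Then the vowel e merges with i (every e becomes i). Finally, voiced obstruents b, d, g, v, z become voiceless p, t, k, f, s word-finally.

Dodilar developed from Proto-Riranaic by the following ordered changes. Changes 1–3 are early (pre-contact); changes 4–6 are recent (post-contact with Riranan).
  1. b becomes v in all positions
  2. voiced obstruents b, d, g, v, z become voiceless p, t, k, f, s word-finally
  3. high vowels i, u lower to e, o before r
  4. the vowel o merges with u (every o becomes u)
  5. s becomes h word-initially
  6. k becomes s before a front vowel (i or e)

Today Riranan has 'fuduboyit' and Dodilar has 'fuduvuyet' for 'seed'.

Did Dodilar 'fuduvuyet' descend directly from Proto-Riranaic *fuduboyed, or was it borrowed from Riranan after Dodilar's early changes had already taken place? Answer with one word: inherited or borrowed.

inherited

If inherited, *fuduboyed would pass through all of Dodilar's changes:
Dodilar: *fuduboyed
  fuduboyed → fuduvoyed   [unconditioned shift]
  fuduvoyed → fuduvoyet   [final devoicing]
  fuduvoyet (rule 3 does not apply)
  fuduvoyet → fuduvuyet   [vowel merger]
  fuduvuyet (rule 5 does not apply)
  fuduvuyet (rule 6 does not apply)
  giving Dodilar fuduvuyet.
If borrowed from Riranan 'fuduboyit' after the early changes, it would undergo only the recent ones:
  rule 4 (vowel merger): fuduboyit → fudubuyit
  rule 5 (debuccalisation): no change (fudubuyit)
  rule 6 (palatalisation): no change (fudubuyit)
  ⇒ as a loan: fudubuyit
Dodilar 'fuduvuyet' matches the inherited outcome exactly, so it is an inherited cognate, not a loan.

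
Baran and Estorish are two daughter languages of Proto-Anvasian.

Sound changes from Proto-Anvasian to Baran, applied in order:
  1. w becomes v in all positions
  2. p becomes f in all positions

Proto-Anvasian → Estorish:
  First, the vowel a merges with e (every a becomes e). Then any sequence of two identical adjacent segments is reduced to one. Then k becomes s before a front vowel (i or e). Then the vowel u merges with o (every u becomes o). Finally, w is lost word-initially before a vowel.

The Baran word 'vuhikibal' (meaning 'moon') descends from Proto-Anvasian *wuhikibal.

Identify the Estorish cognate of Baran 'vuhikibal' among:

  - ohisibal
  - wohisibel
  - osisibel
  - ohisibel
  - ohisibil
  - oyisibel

Estorish: *wuhikibal
  wuhikibal → wuhikibel   [vowel merger]
  wuhikibel (rule 2 does not apply)
  wuhikibel → wuhisibel   [palatalisation]
  wuhisibel → wohisibel   [vowel merger]
  wohisibel → ohisibel   [glide loss]
  giving Estorish ohisibel.
Among the options, 'ohisibel' alone shows every Estorish change applied in order.

ohisibel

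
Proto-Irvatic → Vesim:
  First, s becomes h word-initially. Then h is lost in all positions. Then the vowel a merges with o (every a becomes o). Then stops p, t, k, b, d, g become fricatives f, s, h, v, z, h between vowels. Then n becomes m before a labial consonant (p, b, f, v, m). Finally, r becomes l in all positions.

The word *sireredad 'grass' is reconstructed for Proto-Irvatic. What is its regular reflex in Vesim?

ilelezod

Vesim: start from *sireredad.
  rule 1 (debuccalisation): sireredad → hireredad
  rule 2 (h-loss): hireredad → ireredad
  rule 3 (vowel merger): ireredad → ireredod
  rule 4 (intervocalic lenition): ireredod → irerezod
  rule 5: no change — irerezod
  rule 6 (unconditioned shift): irerezod → ilelezod
  ⇒ Vesim ilelezod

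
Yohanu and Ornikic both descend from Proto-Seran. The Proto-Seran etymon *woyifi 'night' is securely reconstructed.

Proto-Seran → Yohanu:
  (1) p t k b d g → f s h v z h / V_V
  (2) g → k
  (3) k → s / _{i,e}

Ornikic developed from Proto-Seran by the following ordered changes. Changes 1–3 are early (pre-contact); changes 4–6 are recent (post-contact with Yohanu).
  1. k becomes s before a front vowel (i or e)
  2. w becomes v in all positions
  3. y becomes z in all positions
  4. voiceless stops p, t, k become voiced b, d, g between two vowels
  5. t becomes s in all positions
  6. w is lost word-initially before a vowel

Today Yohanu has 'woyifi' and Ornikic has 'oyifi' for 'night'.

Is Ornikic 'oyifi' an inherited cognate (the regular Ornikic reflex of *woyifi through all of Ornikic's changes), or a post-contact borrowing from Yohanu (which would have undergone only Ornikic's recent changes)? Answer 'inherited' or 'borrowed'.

borrowed

If inherited, *woyifi would pass through all of Ornikic's changes:
Ornikic: *woyifi
  woyifi (rule 1 does not apply)
  woyifi → voyifi   [unconditioned shift]
  voyifi → vozifi   [unconditioned shift]
  vozifi (rule 4 does not apply)
  vozifi (rule 5 does not apply)
  vozifi (rule 6 does not apply)
  giving Ornikic vozifi.
If borrowed from Yohanu 'woyifi' after the early changes, it would undergo only the recent ones:
  rule 4 (intervocalic voicing): no change (woyifi)
  rule 5 (unconditioned shift): no change (woyifi)
  rule 6 (glide loss): woyifi → oyifi
  ⇒ as a loan: oyifi
Ornikic 'oyifi' matches the loan outcome 'oyifi', not the inherited 'vozifi' — it skipped the early Ornikic changes, so it was borrowed from Yohanu.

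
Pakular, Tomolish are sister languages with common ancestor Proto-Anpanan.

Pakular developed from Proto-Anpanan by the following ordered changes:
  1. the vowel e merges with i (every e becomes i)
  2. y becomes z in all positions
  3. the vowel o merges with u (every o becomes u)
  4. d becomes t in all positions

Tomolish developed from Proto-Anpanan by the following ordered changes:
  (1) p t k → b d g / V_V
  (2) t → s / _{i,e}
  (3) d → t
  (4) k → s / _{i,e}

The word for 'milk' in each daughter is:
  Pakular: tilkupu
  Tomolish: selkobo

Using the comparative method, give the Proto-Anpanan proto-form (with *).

*telkopo

Position 7: Pakular has u, Tomolish has o. Tomolish preserves o here (none of its changes turn any other segment into o), so the proto-segment is *o.
Position 2: Pakular has i, Tomolish has e. Tomolish preserves e here (none of its changes turn any other segment into e), so the proto-segment is *e.
Position 6: Pakular has p, Tomolish has b. Pakular preserves p here (none of its changes turn any other segment into p), so the proto-segment is *p.
This points to *telkopo. Verify forward in each daughter:
Pakular: *telkopo
  telkopo → tilkopo   [vowel merger]
  tilkopo (rule 2 does not apply)
  tilkopo → tilkupu   [vowel merger]
  tilkupu (rule 4 does not apply)
  giving Pakular tilkupu.
Tomolish: *telkopo > telkobo > selkobo  (by intervocalic voicing, palatalisation)
*telkopo is the unique common source.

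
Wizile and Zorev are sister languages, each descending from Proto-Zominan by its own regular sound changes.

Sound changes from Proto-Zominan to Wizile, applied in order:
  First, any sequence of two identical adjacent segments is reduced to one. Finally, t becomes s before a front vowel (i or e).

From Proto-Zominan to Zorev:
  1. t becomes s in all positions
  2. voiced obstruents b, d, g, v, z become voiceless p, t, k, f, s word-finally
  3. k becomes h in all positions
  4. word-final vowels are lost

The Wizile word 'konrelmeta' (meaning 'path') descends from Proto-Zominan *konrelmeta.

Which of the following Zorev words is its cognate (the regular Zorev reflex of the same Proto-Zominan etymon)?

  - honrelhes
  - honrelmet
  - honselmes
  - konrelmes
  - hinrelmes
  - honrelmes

honrelmes

Zorev: *konrelmeta > konrelmesa > honrelmesa > honrelmes  (by unconditioned shift, unconditioned shift, apocope)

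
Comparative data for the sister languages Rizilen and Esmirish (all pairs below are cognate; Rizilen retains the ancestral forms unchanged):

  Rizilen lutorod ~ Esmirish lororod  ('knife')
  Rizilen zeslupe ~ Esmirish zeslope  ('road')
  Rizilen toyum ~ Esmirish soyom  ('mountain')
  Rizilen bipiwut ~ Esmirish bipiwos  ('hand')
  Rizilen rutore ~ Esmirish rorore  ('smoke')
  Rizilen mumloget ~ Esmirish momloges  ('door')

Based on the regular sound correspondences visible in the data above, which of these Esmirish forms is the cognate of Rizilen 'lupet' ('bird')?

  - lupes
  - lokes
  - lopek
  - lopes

lopes

zeslupe ~ zeslope — Rizilen u corresponds to Esmirish o after a consonant, before a labial obstruent.
bipiwut ~ bipiwos, mumloget ~ momloges — Rizilen t corresponds to Esmirish s word-finally.
Applying these to Rizilen 'lupet':
  lupet → lopet   (u→o after a consonant, before a labial obstruent)
  lopet → lopes   (t→s word-finally)
So the Esmirish cognate is 'lopes'.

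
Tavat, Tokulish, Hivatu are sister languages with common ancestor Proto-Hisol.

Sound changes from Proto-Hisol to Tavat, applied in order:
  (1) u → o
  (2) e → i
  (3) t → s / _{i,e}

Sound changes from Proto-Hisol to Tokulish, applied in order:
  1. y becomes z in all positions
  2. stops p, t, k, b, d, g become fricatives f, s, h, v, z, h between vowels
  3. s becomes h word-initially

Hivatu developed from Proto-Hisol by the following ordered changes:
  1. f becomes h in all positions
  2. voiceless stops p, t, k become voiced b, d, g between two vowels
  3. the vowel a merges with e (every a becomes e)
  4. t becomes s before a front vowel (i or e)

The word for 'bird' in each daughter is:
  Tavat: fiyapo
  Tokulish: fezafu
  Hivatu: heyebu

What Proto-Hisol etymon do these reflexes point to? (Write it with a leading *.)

Position 6: Tavat has o, Tokulish has u, Hivatu has u. Tokulish preserves u here (none of its changes turn any other segment into u), so the proto-segment is *u.
Position 2: Tavat has i, Tokulish has e, Hivatu has e. Tokulish preserves e here (none of its changes turn any other segment into e), so the proto-segment is *e.
Position 4: Tavat has a, Tokulish has a, Hivatu has e. Tavat preserves a here (none of its changes turn any other segment into a), so the proto-segment is *a.
Verify the candidate proto-form against each daughter:
Tavat: start from *feyapu.
  rule 1 (vowel merger): feyapu → feyapo
  rule 2 (vowel merger): feyapo → fiyapo
  rule 3: no change — fiyapo
  ⇒ Tavat fiyapo
Tokulish: *feyapu > fezapu > fezafu  (by unconditioned shift, intervocalic lenition)
Hivatu: *feyapu
  feyapu → heyapu   [unconditioned shift]
  heyapu → heyabu   [intervocalic voicing]
  heyabu → heyebu   [vowel merger]
  heyebu (rule 4 does not apply)
  giving Hivatu heyebu.
No other proto-form is consistent with every reflex, so the reconstruction is *feyapu.

*feyapu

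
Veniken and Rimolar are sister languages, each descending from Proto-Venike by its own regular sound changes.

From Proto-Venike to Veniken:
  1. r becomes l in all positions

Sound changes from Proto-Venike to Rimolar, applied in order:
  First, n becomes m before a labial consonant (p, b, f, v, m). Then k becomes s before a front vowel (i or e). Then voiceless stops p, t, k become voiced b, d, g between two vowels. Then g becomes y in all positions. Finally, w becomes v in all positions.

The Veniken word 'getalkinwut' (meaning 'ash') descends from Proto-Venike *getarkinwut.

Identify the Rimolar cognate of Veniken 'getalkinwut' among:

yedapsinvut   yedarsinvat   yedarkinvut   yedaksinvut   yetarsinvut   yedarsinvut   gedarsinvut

Rimolar: *getarkinwut > getarsinwut > gedarsinwut > yedarsinwut > yedarsinvut  (by palatalisation, intervocalic voicing, unconditioned shift, unconditioned shift)
Among the options, 'yedarsinvut' alone shows every Rimolar change applied in order.

yedarsinvut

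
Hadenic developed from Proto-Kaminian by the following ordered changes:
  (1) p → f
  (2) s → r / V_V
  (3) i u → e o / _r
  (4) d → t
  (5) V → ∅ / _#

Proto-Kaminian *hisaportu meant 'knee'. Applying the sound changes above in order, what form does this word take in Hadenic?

Hadenic: *hisaportu
  hisaportu → hisafortu   [unconditioned shift]
  hisafortu → hirafortu   [rhotacism]
  hirafortu → herafortu   [pre-rhotic lowering]
  herafortu (rule 4 does not apply)
  herafortu → herafort   [apocope]
  giving Hadenic herafort.

herafort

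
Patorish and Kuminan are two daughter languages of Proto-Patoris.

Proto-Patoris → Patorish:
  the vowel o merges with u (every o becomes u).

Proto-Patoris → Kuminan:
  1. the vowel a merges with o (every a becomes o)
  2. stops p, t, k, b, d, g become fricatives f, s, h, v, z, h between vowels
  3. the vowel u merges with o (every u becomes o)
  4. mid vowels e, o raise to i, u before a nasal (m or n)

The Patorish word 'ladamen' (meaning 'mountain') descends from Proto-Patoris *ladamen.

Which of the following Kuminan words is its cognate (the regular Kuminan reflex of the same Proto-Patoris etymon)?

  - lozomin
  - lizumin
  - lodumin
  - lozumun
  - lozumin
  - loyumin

Kuminan: *ladamen > lodomen > lozomen > lozumin  (by vowel merger, intervocalic lenition, pre-nasal raising)
Among the options, 'lozumin' alone shows every Kuminan change applied in order.

lozumin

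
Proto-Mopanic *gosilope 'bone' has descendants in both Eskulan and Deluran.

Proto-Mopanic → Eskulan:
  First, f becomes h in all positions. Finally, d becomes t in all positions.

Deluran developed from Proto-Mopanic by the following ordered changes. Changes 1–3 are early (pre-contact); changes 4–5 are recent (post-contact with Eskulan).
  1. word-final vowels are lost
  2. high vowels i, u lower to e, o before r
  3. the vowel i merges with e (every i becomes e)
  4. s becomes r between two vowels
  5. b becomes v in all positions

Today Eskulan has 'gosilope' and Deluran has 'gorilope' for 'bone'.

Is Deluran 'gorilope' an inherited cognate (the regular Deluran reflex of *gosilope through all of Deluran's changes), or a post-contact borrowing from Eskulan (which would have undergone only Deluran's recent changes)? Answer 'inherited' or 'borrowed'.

borrowed

If inherited, *gosilope would pass through all of Deluran's changes:
Deluran: *gosilope > gosilop > goselop > gorelop  (by apocope, vowel merger, rhotacism)
If borrowed from Eskulan 'gosilope' after the early changes, it would undergo only the recent ones:
  rule 4 (rhotacism): gosilope → gorilope
  rule 5 (unconditioned shift): no change (gorilope)
  ⇒ as a loan: gorilope
Deluran 'gorilope' matches the loan outcome 'gorilope', not the inherited 'gorelop' — it skipped the early Deluran changes, so it was borrowed from Eskulan.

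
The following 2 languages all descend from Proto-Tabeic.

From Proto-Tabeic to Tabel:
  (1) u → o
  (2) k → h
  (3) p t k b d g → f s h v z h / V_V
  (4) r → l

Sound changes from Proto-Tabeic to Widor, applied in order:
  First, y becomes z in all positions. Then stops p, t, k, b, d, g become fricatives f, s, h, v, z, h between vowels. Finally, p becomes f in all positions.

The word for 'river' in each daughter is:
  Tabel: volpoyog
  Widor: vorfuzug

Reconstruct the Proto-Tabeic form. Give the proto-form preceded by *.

Position 5: Tabel has o, Widor has u. Widor preserves u here (none of its changes turn any other segment into u), so the proto-segment is *u.
Position 7: Tabel has o, Widor has u. Widor preserves u here (none of its changes turn any other segment into u), so the proto-segment is *u.
Verify the candidate proto-form against each daughter:
Tabel: start from *vorpuyug.
  rule 1 (vowel merger): vorpuyug → vorpoyog
  rule 2: no change — vorpoyog
  rule 3: no change — vorpoyog
  rule 4 (unconditioned shift): vorpoyog → volpoyog
  ⇒ Tabel volpoyog
Widor: *vorpuyug
  vorpuyug → vorpuzug   [unconditioned shift]
  vorpuzug (rule 2 does not apply)
  vorpuzug → vorfuzug   [unconditioned shift]
  giving Widor vorfuzug.
No other proto-form is consistent with every reflex, so the reconstruction is *vorpuyug.

*vorpuyug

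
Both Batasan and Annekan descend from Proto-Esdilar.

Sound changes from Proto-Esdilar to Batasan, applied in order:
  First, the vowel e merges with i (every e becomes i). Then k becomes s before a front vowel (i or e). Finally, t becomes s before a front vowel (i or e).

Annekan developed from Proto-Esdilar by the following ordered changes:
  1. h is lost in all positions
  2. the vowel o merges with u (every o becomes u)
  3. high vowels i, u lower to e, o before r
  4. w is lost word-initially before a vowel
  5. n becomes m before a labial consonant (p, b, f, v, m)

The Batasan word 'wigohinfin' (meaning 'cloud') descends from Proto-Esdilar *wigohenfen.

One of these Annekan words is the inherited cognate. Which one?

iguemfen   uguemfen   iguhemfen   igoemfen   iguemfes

iguemfen

Annekan: *wigohenfen > wigoenfen > wiguenfen > iguenfen > iguemfen  (by h-loss, vowel merger, glide loss, nasal place assimilation)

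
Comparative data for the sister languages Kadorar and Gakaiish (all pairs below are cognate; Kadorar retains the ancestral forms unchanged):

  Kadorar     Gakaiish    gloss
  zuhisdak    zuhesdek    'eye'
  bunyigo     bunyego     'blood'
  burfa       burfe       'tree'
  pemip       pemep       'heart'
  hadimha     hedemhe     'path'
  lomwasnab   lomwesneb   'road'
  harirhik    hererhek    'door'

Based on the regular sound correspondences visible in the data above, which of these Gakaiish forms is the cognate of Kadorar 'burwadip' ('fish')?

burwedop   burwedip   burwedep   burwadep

burwedep

zuhisdak ~ zuhesdek, hadimha ~ hedemhe — Kadorar a corresponds to Gakaiish e after a consonant, before a consonant other than r, m, n, p, b, f, v.
pemip ~ pemep — Kadorar i corresponds to Gakaiish e after a consonant, before a labial obstruent.
Applying these to Kadorar 'burwadip':
  burwadip → burwedip   (a→e after a consonant, before a consonant other than r, m, n, p, b, f, v)
  burwedip → burwedep   (i→e after a consonant, before a labial obstruent)
So the Gakaiish cognate is 'burwedep'.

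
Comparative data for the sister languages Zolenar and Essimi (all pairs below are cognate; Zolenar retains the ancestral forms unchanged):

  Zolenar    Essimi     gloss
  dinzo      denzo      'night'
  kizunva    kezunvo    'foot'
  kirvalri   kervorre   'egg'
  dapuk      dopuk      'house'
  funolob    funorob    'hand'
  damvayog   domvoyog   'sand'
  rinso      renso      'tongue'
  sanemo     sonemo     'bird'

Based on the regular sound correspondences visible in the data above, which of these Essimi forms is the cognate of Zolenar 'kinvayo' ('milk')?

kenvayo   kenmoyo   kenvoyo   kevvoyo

kenvoyo

dinzo ~ denzo, rinso ~ renso — Zolenar i corresponds to Essimi e after a consonant, before a nasal.
kirvalri ~ kervorre, damvayog ~ domvoyog — Zolenar a corresponds to Essimi o after a consonant, before a consonant other than r, m, n, p, b, f, v.
Applying these to Zolenar 'kinvayo':
  kinvayo → kenvayo   (i→e after a consonant, before a nasal)
  kenvayo → kenvoyo   (a→o after a consonant, before a consonant other than r, m, n, p, b, f, v)
So the Essimi cognate is 'kenvoyo'.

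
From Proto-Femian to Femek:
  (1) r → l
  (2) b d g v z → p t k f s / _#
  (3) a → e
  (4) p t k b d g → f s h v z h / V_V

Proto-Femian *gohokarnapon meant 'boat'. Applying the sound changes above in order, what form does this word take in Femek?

Femek: *gohokarnapon > gohokalnapon > gohokelnepon > gohohelnefon  (by unconditioned shift, vowel merger, intervocalic lenition)

gohohelnefon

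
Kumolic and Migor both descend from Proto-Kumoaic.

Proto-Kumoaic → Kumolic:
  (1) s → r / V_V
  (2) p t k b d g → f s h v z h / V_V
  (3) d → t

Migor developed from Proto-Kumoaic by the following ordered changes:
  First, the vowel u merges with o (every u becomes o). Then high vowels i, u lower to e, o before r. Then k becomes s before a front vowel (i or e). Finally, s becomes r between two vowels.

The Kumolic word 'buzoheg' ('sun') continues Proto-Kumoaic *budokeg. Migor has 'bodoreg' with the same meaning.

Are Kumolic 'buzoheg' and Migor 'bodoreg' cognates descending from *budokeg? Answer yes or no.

yes

Derive the expected Migor reflex of *budokeg:
Migor: start from *budokeg.
  rule 1 (vowel merger): budokeg → bodokeg
  rule 2: no change — bodokeg
  rule 3 (palatalisation): bodokeg → bodoseg
  rule 4 (rhotacism): bodoseg → bodoreg
  ⇒ Migor bodoreg
Migor 'bodoreg' matches the regular reflex exactly, so the pair is cognate.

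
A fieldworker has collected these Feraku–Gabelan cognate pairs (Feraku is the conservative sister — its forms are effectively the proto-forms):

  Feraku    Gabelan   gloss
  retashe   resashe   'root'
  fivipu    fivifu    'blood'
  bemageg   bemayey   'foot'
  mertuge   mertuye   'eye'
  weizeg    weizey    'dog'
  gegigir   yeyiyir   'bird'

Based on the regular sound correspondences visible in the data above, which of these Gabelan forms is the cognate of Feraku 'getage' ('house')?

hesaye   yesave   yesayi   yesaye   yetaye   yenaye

gegigir ~ yeyiyir — Feraku g corresponds to Gabelan y word-initially before a front vowel.
retashe ~ resashe — Feraku t corresponds to Gabelan s between vowels (before a back vowel).
bemageg ~ bemayey, mertuge ~ mertuye — Feraku g corresponds to Gabelan y between vowels (before a front vowel).
Applying these to Feraku 'getage':
  getage → yetage   (g→y word-initially before a front vowel)
  yetage → yesage   (t→s between vowels (before a back vowel))
  yesage → yesaye   (g→y between vowels (before a front vowel))
So the Gabelan cognate is 'yesaye'.

yesaye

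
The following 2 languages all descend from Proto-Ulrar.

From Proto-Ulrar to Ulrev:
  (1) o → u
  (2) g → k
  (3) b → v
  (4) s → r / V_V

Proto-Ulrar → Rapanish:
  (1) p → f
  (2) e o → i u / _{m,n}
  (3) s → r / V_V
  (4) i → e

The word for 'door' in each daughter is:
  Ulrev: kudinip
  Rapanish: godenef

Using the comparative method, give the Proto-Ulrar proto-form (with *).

*godinip

Position 2: Ulrev has u, Rapanish has o. Rapanish preserves o here (none of its changes turn any other segment into o), so the proto-segment is *o.
Position 7: Ulrev has p, Rapanish has f. Ulrev preserves p here (none of its changes turn any other segment into p), so the proto-segment is *p.
Position 1: Ulrev has k, Rapanish has g. Rapanish preserves g here (none of its changes turn any other segment into g), so the proto-segment is *g.
Verify the candidate proto-form against each daughter:
Ulrev: start from *godinip.
  rule 1 (vowel merger): godinip → gudinip
  rule 2 (unconditioned shift): gudinip → kudinip
  rule 3: no change — kudinip
  rule 4: no change — kudinip
  ⇒ Ulrev kudinip
Rapanish: *godinip > godinif > godenef  (by unconditioned shift, vowel merger)
No other proto-form is consistent with every reflex, so the reconstruction is *godinip.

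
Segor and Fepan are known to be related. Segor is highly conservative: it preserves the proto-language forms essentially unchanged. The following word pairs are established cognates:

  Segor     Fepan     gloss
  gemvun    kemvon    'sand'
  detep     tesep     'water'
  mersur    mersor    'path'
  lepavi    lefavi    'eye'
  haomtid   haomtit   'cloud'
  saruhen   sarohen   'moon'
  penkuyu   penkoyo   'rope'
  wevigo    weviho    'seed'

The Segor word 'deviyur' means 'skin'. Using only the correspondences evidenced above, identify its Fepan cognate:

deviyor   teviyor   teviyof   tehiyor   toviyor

detep ~ tesep — Segor d corresponds to Fepan t word-initially before a front vowel.
mersur ~ mersor — Segor u corresponds to Fepan o after a consonant, before r.
Applying these to Segor 'deviyur':
  deviyur → teviyur   (d→t word-initially before a front vowel)
  teviyur → teviyor   (u→o after a consonant, before r)
So the Fepan cognate is 'teviyor'.

teviyor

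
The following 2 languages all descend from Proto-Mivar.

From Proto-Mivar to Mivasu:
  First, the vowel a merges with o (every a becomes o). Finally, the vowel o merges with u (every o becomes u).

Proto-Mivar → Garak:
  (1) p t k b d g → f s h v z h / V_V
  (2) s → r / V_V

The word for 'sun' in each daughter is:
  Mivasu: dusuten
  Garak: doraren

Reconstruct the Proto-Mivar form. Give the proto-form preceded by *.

*dosaten

Position 4: Mivasu has u, Garak has a. Garak preserves a here (none of its changes turn any other segment into a), so the proto-segment is *a.
Position 5: Mivasu has t, Garak has r. Mivasu preserves t here (none of its changes turn any other segment into t), so the proto-segment is *t.
This points to *dosaten. Verify forward in each daughter:
Mivasu: *dosaten > dosoten > dusuten  (by vowel merger, vowel merger)
Garak: *dosaten
  dosaten → dosasen   [intervocalic lenition]
  dosasen → doraren   [rhotacism]
  giving Garak doraren.
No other proto-form is consistent with every reflex, so the reconstruction is *dosaten.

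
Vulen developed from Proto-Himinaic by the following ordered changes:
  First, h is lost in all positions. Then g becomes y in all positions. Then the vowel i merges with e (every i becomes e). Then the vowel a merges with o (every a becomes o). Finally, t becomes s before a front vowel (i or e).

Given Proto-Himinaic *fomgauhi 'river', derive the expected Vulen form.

fomyoue

Vulen: *fomgauhi
  fomgauhi → fomgaui   [h-loss]
  fomgaui → fomyaui   [unconditioned shift]
  fomyaui → fomyaue   [vowel merger]
  fomyaue → fomyoue   [vowel merger]
  fomyoue (rule 5 does not apply)
  giving Vulen fomyoue.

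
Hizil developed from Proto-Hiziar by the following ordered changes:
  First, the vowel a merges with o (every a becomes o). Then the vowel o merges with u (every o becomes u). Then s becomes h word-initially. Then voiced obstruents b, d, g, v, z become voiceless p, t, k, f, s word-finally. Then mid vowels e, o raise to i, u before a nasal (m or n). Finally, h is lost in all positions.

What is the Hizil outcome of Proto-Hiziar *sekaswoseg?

ekuswusek

Hizil: *sekaswoseg > sekoswoseg > sekuswuseg > hekuswuseg > hekuswusek > ekuswusek  (by vowel merger, vowel merger, debuccalisation, final devoicing, h-loss)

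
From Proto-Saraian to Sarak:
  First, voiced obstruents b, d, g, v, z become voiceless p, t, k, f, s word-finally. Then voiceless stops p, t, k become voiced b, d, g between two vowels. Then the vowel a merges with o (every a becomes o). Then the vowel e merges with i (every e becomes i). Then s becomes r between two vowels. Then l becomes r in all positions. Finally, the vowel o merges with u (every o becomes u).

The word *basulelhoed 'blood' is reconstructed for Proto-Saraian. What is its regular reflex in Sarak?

Sarak: start from *basulelhoed.
  rule 1 (final devoicing): basulelhoed → basulelhoet
  rule 2: no change — basulelhoet
  rule 3 (vowel merger): basulelhoet → bosulelhoet
  rule 4 (vowel merger): bosulelhoet → bosulilhoit
  rule 5 (rhotacism): bosulilhoit → borulilhoit
  rule 6 (unconditioned shift): borulilhoit → borurirhoit
  rule 7 (vowel merger): borurirhoit → bururirhuit
  ⇒ Sarak bururirhuit

bururirhuit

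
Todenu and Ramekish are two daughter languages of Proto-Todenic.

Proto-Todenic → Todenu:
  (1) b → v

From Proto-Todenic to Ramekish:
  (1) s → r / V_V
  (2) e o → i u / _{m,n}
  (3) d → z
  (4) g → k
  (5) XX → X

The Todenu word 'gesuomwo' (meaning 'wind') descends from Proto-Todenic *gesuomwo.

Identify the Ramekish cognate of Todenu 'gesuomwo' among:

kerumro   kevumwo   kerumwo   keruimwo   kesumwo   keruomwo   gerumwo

kerumwo

Ramekish: *gesuomwo > geruomwo > geruumwo > keruumwo > kerumwo  (by rhotacism, pre-nasal raising, unconditioned shift, degemination)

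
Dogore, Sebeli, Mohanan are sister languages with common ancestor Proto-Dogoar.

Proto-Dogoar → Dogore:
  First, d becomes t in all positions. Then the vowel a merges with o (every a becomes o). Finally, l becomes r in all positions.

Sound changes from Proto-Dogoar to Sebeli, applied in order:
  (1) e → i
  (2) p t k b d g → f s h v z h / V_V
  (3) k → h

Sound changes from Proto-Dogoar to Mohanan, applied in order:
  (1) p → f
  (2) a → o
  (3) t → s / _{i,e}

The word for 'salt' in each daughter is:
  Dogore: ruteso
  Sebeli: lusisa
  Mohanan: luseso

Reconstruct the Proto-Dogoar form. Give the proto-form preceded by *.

*lutesa

Position 3: Dogore has t, Sebeli has s, Mohanan has s. Taking the neighbouring segments as reconstructed: Dogore t could go back to *t or *d; Sebeli s could go back to *t or *s; Mohanan s could go back to *t or *s — the one source consistent with every daughter is *t.
Position 4: Dogore has e, Sebeli has i, Mohanan has e. Dogore preserves e here (none of its changes turn any other segment into e), so the proto-segment is *e.
Continuing position by position gives *lutesa; check it forward:
Dogore: *lutesa > luteso > ruteso  (by vowel merger, unconditioned shift)
Sebeli: start from *lutesa.
  rule 1 (vowel merger): lutesa → lutisa
  rule 2 (intervocalic lenition): lutisa → lusisa
  rule 3: no change — lusisa
  ⇒ Sebeli lusisa
Mohanan: start from *lutesa.
  rule 1: no change — lutesa
  rule 2 (vowel merger): lutesa → luteso
  rule 3 (palatalisation): luteso → luseso
  ⇒ Mohanan luseso
*lutesa is the unique common source.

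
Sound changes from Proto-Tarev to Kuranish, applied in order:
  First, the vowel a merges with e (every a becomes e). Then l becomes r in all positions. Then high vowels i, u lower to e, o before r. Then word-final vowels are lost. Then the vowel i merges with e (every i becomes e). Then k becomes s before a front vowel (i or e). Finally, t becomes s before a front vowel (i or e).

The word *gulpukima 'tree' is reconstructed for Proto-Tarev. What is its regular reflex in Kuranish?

gorpusem

Kuranish: start from *gulpukima.
  rule 1 (vowel merger): gulpukima → gulpukime
  rule 2 (unconditioned shift): gulpukime → gurpukime
  rule 3 (pre-rhotic lowering): gurpukime → gorpukime
  rule 4 (apocope): gorpukime → gorpukim
  rule 5 (vowel merger): gorpukim → gorpukem
  rule 6 (palatalisation): gorpukem → gorpusem
  rule 7: no change — gorpusem
  ⇒ Kuranish gorpusem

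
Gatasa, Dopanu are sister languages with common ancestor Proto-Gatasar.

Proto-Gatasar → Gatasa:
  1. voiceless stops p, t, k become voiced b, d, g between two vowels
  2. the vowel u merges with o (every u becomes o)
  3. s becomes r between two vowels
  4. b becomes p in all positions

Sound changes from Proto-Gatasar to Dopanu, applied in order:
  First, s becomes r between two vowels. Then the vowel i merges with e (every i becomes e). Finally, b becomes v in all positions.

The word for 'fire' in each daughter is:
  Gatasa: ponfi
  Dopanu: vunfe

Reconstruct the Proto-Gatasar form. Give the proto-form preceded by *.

*bunfi

Position 2: Gatasa has o, Dopanu has u. Dopanu preserves u here (none of its changes turn any other segment into u), so the proto-segment is *u.
Position 5: Gatasa has i, Dopanu has e. Gatasa preserves i here (none of its changes turn any other segment into i), so the proto-segment is *i.
Continuing position by position gives *bunfi; check it forward:
Gatasa: *bunfi
  bunfi (rule 1 does not apply)
  bunfi → bonfi   [vowel merger]
  bonfi (rule 3 does not apply)
  bonfi → ponfi   [unconditioned shift]
  giving Gatasa ponfi.
Dopanu: start from *bunfi.
  rule 1: no change — bunfi
  rule 2 (vowel merger): bunfi → bunfe
  rule 3 (unconditioned shift): bunfe → vunfe
  ⇒ Dopanu vunfe
Only *bunfi yields all of Gatasa ponfi, Dopanu vunfe.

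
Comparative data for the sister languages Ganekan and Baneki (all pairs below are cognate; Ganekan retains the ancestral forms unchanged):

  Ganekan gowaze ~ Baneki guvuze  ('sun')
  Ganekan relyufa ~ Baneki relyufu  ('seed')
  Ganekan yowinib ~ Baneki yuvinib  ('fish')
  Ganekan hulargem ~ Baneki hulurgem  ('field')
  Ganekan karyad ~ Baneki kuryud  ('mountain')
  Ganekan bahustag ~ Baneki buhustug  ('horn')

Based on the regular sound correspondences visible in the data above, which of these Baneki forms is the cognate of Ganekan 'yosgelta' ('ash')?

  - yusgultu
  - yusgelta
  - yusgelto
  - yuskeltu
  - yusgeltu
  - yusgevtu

yusgeltu

gowaze ~ guvuze, yowinib ~ yuvinib — Ganekan o corresponds to Baneki u after a consonant, before a consonant other than r, m, n, p, b, f, v.
relyufa ~ relyufu — Ganekan a corresponds to Baneki u word-finally.
Applying these to Ganekan 'yosgelta':
  yosgelta → yusgelta   (o→u after a consonant, before a consonant other than r, m, n, p, b, f, v)
  yusgelta → yusgeltu   (a→u word-finally)
So the Baneki cognate is 'yusgeltu'.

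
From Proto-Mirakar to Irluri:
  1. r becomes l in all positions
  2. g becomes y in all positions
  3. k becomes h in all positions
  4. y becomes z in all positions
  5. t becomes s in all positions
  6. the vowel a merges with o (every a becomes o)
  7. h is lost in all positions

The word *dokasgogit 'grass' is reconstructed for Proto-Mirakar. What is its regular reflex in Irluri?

Irluri: *dokasgogit
  dokasgogit (rule 1 does not apply)
  dokasgogit → dokasyoyit   [unconditioned shift]
  dokasyoyit → dohasyoyit   [unconditioned shift]
  dohasyoyit → dohaszozit   [unconditioned shift]
  dohaszozit → dohaszozis   [unconditioned shift]
  dohaszozis → dohoszozis   [vowel merger]
  dohoszozis → dooszozis   [h-loss]
  giving Irluri dooszozis.

dooszozis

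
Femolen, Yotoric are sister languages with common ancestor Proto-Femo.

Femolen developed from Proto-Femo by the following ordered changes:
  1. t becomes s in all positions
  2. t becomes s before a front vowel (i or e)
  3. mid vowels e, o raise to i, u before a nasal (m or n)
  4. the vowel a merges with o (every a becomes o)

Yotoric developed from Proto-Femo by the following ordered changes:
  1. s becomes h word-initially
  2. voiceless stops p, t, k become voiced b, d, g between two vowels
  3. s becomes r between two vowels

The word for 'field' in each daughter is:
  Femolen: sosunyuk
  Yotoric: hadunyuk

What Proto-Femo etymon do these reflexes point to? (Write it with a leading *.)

*satunyuk

Position 3: Femolen has s, Yotoric has d. Taking the neighbouring segments as reconstructed: Femolen s could go back to *t or *s; Yotoric d could go back to *t or *d — the one source consistent with every daughter is *t.
Position 1: Femolen has s, Yotoric has h. Taking the neighbouring segments as reconstructed: Femolen s could go back to *t or *s; Yotoric h could go back to *s or *h — the one source consistent with every daughter is *s.
This points to *satunyuk. Verify forward in each daughter:
Femolen: start from *satunyuk.
  rule 1 (unconditioned shift): satunyuk → sasunyuk
  rule 2: no change — sasunyuk
  rule 3: no change — sasunyuk
  rule 4 (vowel merger): sasunyuk → sosunyuk
  ⇒ Femolen sosunyuk
Yotoric: *satunyuk > hatunyuk > hadunyuk  (by debuccalisation, intervocalic voicing)
Only *satunyuk yields all of Femolen sosunyuk, Yotoric hadunyuk.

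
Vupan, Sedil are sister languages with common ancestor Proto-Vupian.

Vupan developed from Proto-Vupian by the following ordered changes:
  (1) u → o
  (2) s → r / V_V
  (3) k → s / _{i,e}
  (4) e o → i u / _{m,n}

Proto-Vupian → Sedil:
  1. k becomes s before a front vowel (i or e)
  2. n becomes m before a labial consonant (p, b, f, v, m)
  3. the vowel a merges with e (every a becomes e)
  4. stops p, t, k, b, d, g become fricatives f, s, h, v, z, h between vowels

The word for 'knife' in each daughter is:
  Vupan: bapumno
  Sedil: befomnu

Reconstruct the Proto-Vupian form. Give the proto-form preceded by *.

Position 4: Vupan has u, Sedil has o. Sedil preserves o here (none of its changes turn any other segment into o), so the proto-segment is *o.
Position 3: Vupan has p, Sedil has f. Vupan preserves p here (none of its changes turn any other segment into p), so the proto-segment is *p.
Position 7: Vupan has o, Sedil has u. Sedil preserves u here (none of its changes turn any other segment into u), so the proto-segment is *u.
Continuing position by position gives *bapomnu; check it forward:
Vupan: *bapomnu
  bapomnu → bapomno   [vowel merger]
  bapomno (rule 2 does not apply)
  bapomno (rule 3 does not apply)
  bapomno → bapumno   [pre-nasal raising]
  giving Vupan bapumno.
Sedil: start from *bapomnu.
  rule 1: no change — bapomnu
  rule 2: no change — bapomnu
  rule 3 (vowel merger): bapomnu → bepomnu
  rule 4 (intervocalic lenition): bepomnu → befomnu
  ⇒ Sedil befomnu
Only *bapomnu yields all of Vupan bapumno, Sedil befomnu.

*bapomnu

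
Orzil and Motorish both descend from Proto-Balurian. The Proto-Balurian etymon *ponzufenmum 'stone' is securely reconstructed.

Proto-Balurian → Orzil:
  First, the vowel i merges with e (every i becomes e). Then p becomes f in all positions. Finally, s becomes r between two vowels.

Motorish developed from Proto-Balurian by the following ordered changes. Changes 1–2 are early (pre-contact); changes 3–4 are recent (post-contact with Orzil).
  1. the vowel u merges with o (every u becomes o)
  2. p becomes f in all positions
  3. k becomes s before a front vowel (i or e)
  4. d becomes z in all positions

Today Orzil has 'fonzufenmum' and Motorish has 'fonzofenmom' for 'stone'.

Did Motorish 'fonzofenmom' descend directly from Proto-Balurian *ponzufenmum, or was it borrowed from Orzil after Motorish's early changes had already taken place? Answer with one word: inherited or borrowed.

inherited

If inherited, *ponzufenmum would pass through all of Motorish's changes:
Motorish: *ponzufenmum
  ponzufenmum → ponzofenmom   [vowel merger]
  ponzofenmom → fonzofenmom   [unconditioned shift]
  fonzofenmom (rule 3 does not apply)
  fonzofenmom (rule 4 does not apply)
  giving Motorish fonzofenmom.
If borrowed from Orzil 'fonzufenmum' after the early changes, it would undergo only the recent ones:
  rule 3 (palatalisation): no change (fonzufenmum)
  rule 4 (unconditioned shift): no change (fonzufenmum)
  ⇒ as a loan: fonzufenmum
Motorish 'fonzofenmom' matches the inherited outcome exactly, so it is an inherited cognate, not a loan.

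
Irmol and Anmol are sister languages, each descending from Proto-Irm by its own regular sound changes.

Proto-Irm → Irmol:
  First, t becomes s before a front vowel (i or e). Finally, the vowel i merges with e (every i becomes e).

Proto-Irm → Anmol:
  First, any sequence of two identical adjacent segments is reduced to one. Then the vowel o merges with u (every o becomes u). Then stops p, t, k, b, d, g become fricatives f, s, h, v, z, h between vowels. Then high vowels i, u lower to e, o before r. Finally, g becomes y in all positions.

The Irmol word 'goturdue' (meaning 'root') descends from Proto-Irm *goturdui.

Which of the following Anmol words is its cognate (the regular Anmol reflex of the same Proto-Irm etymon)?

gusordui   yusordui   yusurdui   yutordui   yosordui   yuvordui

Anmol: *goturdui > guturdui > gusurdui > gusordui > yusordui  (by vowel merger, intervocalic lenition, pre-rhotic lowering, unconditioned shift)
The other candidates each miss or misapply at least one Anmol change.

yusordui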